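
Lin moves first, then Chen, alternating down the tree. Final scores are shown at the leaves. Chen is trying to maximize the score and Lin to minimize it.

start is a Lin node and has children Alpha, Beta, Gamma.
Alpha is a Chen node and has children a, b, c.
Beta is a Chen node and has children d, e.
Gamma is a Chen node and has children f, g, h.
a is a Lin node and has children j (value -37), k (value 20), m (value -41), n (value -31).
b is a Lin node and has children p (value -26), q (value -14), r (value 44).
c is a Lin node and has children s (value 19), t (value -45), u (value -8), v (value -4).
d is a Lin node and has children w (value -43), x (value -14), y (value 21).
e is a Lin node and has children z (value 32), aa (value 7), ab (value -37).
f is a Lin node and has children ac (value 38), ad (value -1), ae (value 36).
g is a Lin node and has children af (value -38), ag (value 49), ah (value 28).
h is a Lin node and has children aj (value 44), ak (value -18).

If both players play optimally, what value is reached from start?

-37

a (Lin): min(-37, 20, -41, -31) = -41
b (Lin): min(-26, -14, 44) = -26
c (Lin): min(19, -45, -8, -4) = -45
Alpha (Chen): max(-41, -26, -45) = -26
d (Lin): min(-43, -14, 21) = -43
e (Lin): min(32, 7, -37) = -37
Beta (Chen): max(-43, -37) = -37
f (Lin): min(38, -1, 36) = -1
g (Lin): min(-38, 49, 28) = -38
h (Lin): min(44, -18) = -18
Gamma (Chen): max(-1, -38, -18) = -1
start (Lin): min(-26, -37, -1) = -37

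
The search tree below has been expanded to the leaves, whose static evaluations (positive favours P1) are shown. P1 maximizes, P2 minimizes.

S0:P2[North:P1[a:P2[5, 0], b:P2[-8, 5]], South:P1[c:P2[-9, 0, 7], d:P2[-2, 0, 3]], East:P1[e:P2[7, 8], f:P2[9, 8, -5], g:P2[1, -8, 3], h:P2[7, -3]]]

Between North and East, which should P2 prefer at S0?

North

a (P2): min(5, 0) = 0
b (P2): min(-8, 5) = -8
North (P1): max(0, -8) = 0
e (P2): min(7, 8) = 7
f (P2): min(9, 8, -5) = -5
g (P2): min(1, -8, 3) = -8
h (P2): min(7, -3) = -3
East (P1): max(7, -5, -8, -3) = 7
P2 prefers the lower value; North=0, East=7. North is better since 0 < 7.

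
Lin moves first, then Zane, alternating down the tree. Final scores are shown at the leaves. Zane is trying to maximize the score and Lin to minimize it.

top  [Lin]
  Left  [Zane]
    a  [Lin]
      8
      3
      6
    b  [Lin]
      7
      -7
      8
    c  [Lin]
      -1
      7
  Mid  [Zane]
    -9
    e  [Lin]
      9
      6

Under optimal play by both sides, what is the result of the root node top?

3

a (Lin): min(8, 3, 6) = 3
b (Lin): min(7, -7, 8) = -7
c (Lin): min(-1, 7) = -1
Left (Zane): max(3, -7, -1) = 3
e (Lin): min(9, 6) = 6
Mid (Zane): max(-9, 6) = 6
top (Lin): min(3, 6) = 3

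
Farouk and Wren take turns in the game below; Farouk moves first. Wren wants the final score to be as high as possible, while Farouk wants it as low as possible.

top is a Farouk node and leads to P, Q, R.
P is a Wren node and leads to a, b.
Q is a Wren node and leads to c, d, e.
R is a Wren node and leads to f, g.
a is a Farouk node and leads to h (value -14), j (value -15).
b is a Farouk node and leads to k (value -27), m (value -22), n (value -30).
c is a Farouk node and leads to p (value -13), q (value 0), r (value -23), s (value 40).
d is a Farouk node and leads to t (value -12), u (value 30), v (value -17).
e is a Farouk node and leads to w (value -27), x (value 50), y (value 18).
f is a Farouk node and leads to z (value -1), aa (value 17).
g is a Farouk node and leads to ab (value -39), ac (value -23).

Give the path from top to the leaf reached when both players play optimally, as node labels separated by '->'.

top -> Q -> d -> v

a (Farouk): min(-14, -15) = -15
b (Farouk): min(-27, -22, -30) = -30
P (Wren): max(-15, -30) = -15
c (Farouk): min(-13, 0, -23, 40) = -23
d (Farouk): min(-12, 30, -17) = -17
e (Farouk): min(-27, 50, 18) = -27
Q (Wren): max(-23, -17, -27) = -17
f (Farouk): min(-1, 17) = -1
g (Farouk): min(-39, -23) = -39
R (Wren): max(-1, -39) = -1
top (Farouk): min(-15, -17, -1) = -17
At top, Farouk picks Q (lowest: -17).
At Q, Wren picks d (highest: -17).
At d, Farouk picks v (lowest: -17).
Terminal value -17.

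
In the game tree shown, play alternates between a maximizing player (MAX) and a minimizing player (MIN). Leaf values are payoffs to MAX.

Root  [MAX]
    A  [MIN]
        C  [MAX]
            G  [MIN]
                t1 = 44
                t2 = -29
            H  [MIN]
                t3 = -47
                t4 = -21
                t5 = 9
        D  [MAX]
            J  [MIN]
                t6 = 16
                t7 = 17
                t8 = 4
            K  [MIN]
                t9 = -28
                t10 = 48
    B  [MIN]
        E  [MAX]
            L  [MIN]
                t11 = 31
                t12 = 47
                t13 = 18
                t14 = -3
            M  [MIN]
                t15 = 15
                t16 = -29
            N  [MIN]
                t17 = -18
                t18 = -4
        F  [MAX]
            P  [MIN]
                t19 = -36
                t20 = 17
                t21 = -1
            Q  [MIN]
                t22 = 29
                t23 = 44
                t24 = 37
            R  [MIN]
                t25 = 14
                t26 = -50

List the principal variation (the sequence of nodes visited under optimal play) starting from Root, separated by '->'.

G (MIN): min(44, -29) = -29
H (MIN): min(-47, -21, 9) = -47
C (MAX): max(-29, -47) = -29
J (MIN): min(16, 17, 4) = 4
K (MIN): min(-28, 48) = -28
D (MAX): max(4, -28) = 4
A (MIN): min(-29, 4) = -29
L (MIN): min(31, 47, 18, -3) = -3
M (MIN): min(15, -29) = -29
N (MIN): min(-18, -4) = -18
E (MAX): max(-3, -29, -18) = -3
P (MIN): min(-36, 17, -1) = -36
Q (MIN): min(29, 44, 37) = 29
R (MIN): min(14, -50) = -50
F (MAX): max(-36, 29, -50) = 29
B (MIN): min(-3, 29) = -3
Root (MAX): max(-29, -3) = -3
At Root, MAX picks B (highest: -3).
At B, MIN picks E (lowest: -3).
At E, MAX picks L (highest: -3).
At L, MIN picks t14 (lowest: -3).
Terminal value -3.

Root -> B -> E -> L -> t14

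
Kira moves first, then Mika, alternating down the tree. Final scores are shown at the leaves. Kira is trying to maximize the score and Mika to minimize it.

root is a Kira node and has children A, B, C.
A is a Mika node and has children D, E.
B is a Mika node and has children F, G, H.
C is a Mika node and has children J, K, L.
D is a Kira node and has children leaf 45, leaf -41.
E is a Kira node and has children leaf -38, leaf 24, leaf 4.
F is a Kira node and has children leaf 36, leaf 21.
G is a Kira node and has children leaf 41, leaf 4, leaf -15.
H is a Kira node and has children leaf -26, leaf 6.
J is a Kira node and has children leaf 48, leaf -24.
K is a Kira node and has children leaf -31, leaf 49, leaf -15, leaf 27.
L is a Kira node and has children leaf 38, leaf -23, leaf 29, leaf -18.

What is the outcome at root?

D (Kira): max(45, -41) = 45
E (Kira): max(-38, 24, 4) = 24
A (Mika): min(45, 24) = 24
F (Kira): max(36, 21) = 36
G (Kira): max(41, 4, -15) = 41
H (Kira): max(-26, 6) = 6
B (Mika): min(36, 41, 6) = 6
J (Kira): max(48, -24) = 48
K (Kira): max(-31, 49, -15, 27) = 49
L (Kira): max(38, -23, 29, -18) = 38
C (Mika): min(48, 49, 38) = 38
root (Kira): max(24, 6, 38) = 38

38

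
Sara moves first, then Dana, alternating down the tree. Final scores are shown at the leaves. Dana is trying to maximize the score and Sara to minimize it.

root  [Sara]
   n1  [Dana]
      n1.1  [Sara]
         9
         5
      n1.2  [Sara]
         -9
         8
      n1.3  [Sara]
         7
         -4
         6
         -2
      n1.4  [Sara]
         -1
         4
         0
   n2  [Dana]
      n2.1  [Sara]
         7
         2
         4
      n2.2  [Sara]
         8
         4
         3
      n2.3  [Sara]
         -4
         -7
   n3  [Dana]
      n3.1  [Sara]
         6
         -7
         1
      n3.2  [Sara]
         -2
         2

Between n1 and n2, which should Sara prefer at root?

n2

n1.1 (Sara): min(9, 5) = 5
n1.2 (Sara): min(-9, 8) = -9
n1.3 (Sara): min(7, -4, 6, -2) = -4
n1.4 (Sara): min(-1, 4, 0) = -1
n1 (Dana): max(5, -9, -4, -1) = 5
n2.1 (Sara): min(7, 2, 4) = 2
n2.2 (Sara): min(8, 4, 3) = 3
n2.3 (Sara): min(-4, -7) = -7
n2 (Dana): max(2, 3, -7) = 3
Sara prefers the lower value; n1=5, n2=3. n2 is better since 3 < 5.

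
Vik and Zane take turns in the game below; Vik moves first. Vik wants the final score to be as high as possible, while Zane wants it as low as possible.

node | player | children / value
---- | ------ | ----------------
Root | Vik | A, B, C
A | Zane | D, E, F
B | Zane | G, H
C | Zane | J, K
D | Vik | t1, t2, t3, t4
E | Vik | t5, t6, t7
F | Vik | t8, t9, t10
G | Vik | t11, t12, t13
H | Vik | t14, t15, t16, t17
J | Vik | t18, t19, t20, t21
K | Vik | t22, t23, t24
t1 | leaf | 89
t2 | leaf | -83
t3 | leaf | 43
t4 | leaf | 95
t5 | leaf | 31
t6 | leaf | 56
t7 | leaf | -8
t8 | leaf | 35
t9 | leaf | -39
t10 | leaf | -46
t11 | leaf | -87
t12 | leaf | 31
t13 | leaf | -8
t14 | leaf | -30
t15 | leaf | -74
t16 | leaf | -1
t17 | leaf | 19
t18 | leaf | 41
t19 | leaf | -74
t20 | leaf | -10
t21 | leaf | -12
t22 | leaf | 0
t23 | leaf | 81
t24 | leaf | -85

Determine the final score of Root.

41

D (Vik): max(89, -83, 43, 95) = 95
E (Vik): max(31, 56, -8) = 56
F (Vik): max(35, -39, -46) = 35
A (Zane): min(95, 56, 35) = 35
G (Vik): max(-87, 31, -8) = 31
H (Vik): max(-30, -74, -1, 19) = 19
B (Zane): min(31, 19) = 19
J (Vik): max(41, -74, -10, -12) = 41
K (Vik): max(0, 81, -85) = 81
C (Zane): min(41, 81) = 41
Root (Vik): max(35, 19, 41) = 41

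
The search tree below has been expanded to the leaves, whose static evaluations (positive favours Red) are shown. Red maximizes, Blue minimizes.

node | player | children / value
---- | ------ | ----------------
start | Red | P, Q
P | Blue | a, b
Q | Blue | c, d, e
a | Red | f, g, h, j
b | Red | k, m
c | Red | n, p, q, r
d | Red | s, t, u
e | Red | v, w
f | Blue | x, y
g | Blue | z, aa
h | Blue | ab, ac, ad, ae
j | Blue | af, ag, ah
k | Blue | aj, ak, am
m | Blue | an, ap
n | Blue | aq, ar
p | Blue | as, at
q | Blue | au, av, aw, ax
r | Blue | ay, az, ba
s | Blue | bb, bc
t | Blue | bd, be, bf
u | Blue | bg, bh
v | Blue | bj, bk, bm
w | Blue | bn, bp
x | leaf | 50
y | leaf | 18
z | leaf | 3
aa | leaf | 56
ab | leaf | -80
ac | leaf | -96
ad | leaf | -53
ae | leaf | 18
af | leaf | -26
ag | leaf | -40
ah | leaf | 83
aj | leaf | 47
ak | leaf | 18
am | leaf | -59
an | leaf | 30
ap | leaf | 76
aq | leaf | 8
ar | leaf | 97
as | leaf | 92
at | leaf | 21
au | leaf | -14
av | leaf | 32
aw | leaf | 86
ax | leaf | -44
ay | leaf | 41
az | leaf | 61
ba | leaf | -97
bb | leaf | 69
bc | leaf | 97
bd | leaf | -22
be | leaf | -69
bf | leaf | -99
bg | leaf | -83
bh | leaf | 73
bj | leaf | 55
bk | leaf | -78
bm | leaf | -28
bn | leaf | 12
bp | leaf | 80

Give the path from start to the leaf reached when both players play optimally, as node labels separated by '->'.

f (Blue): min(50, 18) = 18
g (Blue): min(3, 56) = 3
h (Blue): min(-80, -96, -53, 18) = -96
j (Blue): min(-26, -40, 83) = -40
a (Red): max(18, 3, -96, -40) = 18
k (Blue): min(47, 18, -59) = -59
m (Blue): min(30, 76) = 30
b (Red): max(-59, 30) = 30
P (Blue): min(18, 30) = 18
n (Blue): min(8, 97) = 8
p (Blue): min(92, 21) = 21
q (Blue): min(-14, 32, 86, -44) = -44
r (Blue): min(41, 61, -97) = -97
c (Red): max(8, 21, -44, -97) = 21
s (Blue): min(69, 97) = 69
t (Blue): min(-22, -69, -99) = -99
u (Blue): min(-83, 73) = -83
d (Red): max(69, -99, -83) = 69
v (Blue): min(55, -78, -28) = -78
w (Blue): min(12, 80) = 12
e (Red): max(-78, 12) = 12
Q (Blue): min(21, 69, 12) = 12
start (Red): max(18, 12) = 18
At start, Red picks P (highest: 18).
At P, Blue picks a (lowest: 18).
At a, Red picks f (highest: 18).
At f, Blue picks y (lowest: 18).
Terminal value 18.

start -> P -> a -> f -> y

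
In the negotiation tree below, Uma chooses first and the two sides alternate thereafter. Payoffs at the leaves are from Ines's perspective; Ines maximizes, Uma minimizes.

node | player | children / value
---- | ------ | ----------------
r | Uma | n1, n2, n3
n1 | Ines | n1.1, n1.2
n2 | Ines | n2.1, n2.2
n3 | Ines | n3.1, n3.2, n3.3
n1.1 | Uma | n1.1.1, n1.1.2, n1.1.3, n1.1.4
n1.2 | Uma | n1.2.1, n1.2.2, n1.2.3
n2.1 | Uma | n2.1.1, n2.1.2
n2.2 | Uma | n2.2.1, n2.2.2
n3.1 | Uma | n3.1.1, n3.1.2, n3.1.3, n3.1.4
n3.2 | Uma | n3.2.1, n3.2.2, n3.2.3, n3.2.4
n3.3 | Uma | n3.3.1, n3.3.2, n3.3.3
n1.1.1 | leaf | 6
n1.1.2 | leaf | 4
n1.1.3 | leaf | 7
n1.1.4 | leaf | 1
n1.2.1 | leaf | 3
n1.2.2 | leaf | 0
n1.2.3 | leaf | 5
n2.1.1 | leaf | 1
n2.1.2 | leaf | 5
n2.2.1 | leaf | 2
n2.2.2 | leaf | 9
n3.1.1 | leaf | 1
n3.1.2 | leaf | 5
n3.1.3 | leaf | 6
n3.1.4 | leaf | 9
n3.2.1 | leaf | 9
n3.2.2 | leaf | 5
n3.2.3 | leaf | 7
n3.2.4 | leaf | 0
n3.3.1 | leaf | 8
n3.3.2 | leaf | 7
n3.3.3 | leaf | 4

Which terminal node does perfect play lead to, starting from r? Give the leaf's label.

n1.1 (Uma): min(6, 4, 7, 1) = 1
n1.2 (Uma): min(3, 0, 5) = 0
n1 (Ines): max(1, 0) = 1
n2.1 (Uma): min(1, 5) = 1
n2.2 (Uma): min(2, 9) = 2
n2 (Ines): max(1, 2) = 2
n3.1 (Uma): min(1, 5, 6, 9) = 1
n3.2 (Uma): min(9, 5, 7, 0) = 0
n3.3 (Uma): min(8, 7, 4) = 4
n3 (Ines): max(1, 0, 4) = 4
r (Uma): min(1, 2, 4) = 1
At r, Uma picks n1 (lowest: 1).
At n1, Ines picks n1.1 (highest: 1).
At n1.1, Uma picks n1.1.4 (lowest: 1).
Terminal value 1.

n1.1.4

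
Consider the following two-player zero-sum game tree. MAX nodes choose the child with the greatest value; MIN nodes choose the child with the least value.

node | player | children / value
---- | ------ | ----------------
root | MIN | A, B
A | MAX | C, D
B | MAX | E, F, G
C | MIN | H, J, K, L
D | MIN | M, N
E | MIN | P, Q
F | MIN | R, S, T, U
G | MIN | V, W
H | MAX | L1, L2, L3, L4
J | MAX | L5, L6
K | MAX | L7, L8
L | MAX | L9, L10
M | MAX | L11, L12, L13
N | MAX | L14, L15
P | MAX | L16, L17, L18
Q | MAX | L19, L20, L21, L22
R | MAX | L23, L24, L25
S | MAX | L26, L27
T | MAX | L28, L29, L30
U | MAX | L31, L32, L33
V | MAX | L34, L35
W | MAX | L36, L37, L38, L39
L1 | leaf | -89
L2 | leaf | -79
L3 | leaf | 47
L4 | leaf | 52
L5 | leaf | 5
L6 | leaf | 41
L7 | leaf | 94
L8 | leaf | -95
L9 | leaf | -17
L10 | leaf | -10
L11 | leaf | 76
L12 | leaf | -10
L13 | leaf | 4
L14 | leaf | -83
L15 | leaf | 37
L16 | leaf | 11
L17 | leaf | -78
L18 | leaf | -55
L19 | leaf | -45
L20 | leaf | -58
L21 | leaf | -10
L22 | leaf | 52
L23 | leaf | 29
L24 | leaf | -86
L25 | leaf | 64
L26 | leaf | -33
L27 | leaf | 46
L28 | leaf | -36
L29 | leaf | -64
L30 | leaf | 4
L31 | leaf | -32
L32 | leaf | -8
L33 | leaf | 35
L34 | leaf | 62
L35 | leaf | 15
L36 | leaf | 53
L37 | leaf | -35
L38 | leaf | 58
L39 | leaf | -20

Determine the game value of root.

H (MAX): max(-89, -79, 47, 52) = 52
J (MAX): max(5, 41) = 41
K (MAX): max(94, -95) = 94
L (MAX): max(-17, -10) = -10
C (MIN): min(52, 41, 94, -10) = -10
M (MAX): max(76, -10, 4) = 76
N (MAX): max(-83, 37) = 37
D (MIN): min(76, 37) = 37
A (MAX): max(-10, 37) = 37
P (MAX): max(11, -78, -55) = 11
Q (MAX): max(-45, -58, -10, 52) = 52
E (MIN): min(11, 52) = 11
R (MAX): max(29, -86, 64) = 64
S (MAX): max(-33, 46) = 46
T (MAX): max(-36, -64, 4) = 4
U (MAX): max(-32, -8, 35) = 35
F (MIN): min(64, 46, 4, 35) = 4
V (MAX): max(62, 15) = 62
W (MAX): max(53, -35, 58, -20) = 58
G (MIN): min(62, 58) = 58
B (MAX): max(11, 4, 58) = 58
root (MIN): min(37, 58) = 37

37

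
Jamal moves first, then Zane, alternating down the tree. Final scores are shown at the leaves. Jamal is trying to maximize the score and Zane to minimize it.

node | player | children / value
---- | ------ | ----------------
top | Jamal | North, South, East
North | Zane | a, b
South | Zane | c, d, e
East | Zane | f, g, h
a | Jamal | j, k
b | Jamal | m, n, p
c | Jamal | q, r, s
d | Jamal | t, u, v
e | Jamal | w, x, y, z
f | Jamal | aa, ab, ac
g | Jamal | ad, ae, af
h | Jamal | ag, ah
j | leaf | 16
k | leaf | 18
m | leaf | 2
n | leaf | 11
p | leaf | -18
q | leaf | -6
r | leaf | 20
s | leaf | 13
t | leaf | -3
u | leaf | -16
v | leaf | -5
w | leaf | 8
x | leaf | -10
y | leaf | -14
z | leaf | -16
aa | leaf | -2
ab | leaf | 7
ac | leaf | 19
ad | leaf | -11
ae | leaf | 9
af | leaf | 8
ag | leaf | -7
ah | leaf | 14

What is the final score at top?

11

a (Jamal): max(16, 18) = 18
b (Jamal): max(2, 11, -18) = 11
North (Zane): min(18, 11) = 11
c (Jamal): max(-6, 20, 13) = 20
d (Jamal): max(-3, -16, -5) = -3
e (Jamal): max(8, -10, -14, -16) = 8
South (Zane): min(20, -3, 8) = -3
f (Jamal): max(-2, 7, 19) = 19
g (Jamal): max(-11, 9, 8) = 9
h (Jamal): max(-7, 14) = 14
East (Zane): min(19, 9, 14) = 9
top (Jamal): max(11, -3, 9) = 11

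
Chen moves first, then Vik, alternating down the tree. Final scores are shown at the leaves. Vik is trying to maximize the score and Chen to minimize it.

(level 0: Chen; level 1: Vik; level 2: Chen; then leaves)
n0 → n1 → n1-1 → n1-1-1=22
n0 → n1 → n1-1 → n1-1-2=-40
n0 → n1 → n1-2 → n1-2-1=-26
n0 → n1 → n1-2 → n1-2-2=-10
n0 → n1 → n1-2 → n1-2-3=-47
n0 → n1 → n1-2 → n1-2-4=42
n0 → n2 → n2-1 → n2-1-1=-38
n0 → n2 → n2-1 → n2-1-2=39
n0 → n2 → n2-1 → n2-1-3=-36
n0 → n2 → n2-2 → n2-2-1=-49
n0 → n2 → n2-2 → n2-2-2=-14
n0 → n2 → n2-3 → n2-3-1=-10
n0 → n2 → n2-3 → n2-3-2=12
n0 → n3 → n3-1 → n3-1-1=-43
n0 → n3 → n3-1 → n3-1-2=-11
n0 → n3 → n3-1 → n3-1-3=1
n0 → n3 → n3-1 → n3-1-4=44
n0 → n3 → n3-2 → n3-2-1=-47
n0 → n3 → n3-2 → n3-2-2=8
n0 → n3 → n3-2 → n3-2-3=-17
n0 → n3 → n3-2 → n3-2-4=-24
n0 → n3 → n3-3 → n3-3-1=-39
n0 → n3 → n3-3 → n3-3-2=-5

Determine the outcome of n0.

-40

n1-1 (Chen): min(22, -40) = -40
n1-2 (Chen): min(-26, -10, -47, 42) = -47
n1 (Vik): max(-40, -47) = -40
n2-1 (Chen): min(-38, 39, -36) = -38
n2-2 (Chen): min(-49, -14) = -49
n2-3 (Chen): min(-10, 12) = -10
n2 (Vik): max(-38, -49, -10) = -10
n3-1 (Chen): min(-43, -11, 1, 44) = -43
n3-2 (Chen): min(-47, 8, -17, -24) = -47
n3-3 (Chen): min(-39, -5) = -39
n3 (Vik): max(-43, -47, -39) = -39
n0 (Chen): min(-40, -10, -39) = -40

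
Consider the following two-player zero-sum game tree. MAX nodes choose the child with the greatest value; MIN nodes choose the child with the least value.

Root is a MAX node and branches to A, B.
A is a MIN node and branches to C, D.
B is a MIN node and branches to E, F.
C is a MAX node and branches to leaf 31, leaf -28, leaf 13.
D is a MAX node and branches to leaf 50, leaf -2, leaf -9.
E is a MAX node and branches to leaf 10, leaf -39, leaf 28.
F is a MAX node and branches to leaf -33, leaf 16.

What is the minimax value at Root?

C (MAX): max(31, -28, 13) = 31
D (MAX): max(50, -2, -9) = 50
A (MIN): min(31, 50) = 31
E (MAX): max(10, -39, 28) = 28
F (MAX): max(-33, 16) = 16
B (MIN): min(28, 16) = 16
Root (MAX): max(31, 16) = 31

31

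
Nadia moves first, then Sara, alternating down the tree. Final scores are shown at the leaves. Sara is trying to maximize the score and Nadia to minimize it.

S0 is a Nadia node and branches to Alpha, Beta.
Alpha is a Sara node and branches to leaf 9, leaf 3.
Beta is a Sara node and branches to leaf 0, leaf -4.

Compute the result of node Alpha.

9

Alpha (Sara): max(9, 3) = 9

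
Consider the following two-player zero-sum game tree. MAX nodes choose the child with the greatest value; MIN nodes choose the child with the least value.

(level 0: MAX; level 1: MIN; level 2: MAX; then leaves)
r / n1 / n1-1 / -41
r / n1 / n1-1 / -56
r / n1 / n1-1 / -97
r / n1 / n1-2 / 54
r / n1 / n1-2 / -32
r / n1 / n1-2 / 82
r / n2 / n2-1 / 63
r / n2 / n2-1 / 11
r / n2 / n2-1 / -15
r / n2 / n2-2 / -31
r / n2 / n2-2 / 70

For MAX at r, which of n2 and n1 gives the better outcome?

n2-1 (MAX): max(63, 11, -15) = 63
n2-2 (MAX): max(-31, 70) = 70
n2 (MIN): min(63, 70) = 63
n1-1 (MAX): max(-41, -56, -97) = -41
n1-2 (MAX): max(54, -32, 82) = 82
n1 (MIN): min(-41, 82) = -41
MAX prefers the higher value; n2=63, n1=-41. n2 is better since 63 > -41.

n2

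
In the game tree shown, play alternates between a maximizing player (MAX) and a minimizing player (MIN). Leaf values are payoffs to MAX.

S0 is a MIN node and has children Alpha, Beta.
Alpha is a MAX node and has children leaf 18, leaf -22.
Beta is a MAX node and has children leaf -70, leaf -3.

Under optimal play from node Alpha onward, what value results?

18

Alpha (MAX): max(18, -22) = 18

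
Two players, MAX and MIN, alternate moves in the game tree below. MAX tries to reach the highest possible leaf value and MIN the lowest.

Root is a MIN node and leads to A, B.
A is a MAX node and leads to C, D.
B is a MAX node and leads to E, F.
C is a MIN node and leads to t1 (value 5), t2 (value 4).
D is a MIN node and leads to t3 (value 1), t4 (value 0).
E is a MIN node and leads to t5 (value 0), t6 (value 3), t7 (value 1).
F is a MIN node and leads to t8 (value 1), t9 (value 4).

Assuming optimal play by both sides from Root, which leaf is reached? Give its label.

t8

C (MIN): min(5, 4) = 4
D (MIN): min(1, 0) = 0
A (MAX): max(4, 0) = 4
E (MIN): min(0, 3, 1) = 0
F (MIN): min(1, 4) = 1
B (MAX): max(0, 1) = 1
Root (MIN): min(4, 1) = 1
At Root, MIN picks B (lowest: 1).
At B, MAX picks F (highest: 1).
At F, MIN picks t8 (lowest: 1).
Terminal value 1.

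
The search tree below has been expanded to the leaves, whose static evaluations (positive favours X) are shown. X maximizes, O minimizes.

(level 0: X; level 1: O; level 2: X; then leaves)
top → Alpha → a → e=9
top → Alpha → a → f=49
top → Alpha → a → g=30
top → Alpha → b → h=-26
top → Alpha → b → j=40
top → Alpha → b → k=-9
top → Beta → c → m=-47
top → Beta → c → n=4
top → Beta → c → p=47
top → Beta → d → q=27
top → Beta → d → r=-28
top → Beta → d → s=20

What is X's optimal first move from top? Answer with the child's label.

a (X): max(9, 49, 30) = 49
b (X): max(-26, 40, -9) = 40
Alpha (O): min(49, 40) = 40
c (X): max(-47, 4, 47) = 47
d (X): max(27, -28, 20) = 27
Beta (O): min(47, 27) = 27
top (X): max(40, 27) = 40
X at top wants the highest of {Alpha=40, Beta=27}, so chooses Alpha.

Alpha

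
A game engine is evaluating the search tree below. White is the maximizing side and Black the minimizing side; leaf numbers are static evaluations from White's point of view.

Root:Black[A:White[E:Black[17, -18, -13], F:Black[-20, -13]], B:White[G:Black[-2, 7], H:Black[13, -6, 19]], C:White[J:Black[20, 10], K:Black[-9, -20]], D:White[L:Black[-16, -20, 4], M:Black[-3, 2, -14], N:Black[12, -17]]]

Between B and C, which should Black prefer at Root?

G (Black): min(-2, 7) = -2
H (Black): min(13, -6, 19) = -6
B (White): max(-2, -6) = -2
J (Black): min(20, 10) = 10
K (Black): min(-9, -20) = -20
C (White): max(10, -20) = 10
Black prefers the lower value; B=-2, C=10. B is better since -2 < 10.

B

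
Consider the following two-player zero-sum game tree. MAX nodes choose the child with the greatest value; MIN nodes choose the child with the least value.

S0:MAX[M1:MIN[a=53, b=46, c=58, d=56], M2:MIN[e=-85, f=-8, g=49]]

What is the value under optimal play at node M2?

-85

M2 (MIN): min(-85, -8, 49) = -85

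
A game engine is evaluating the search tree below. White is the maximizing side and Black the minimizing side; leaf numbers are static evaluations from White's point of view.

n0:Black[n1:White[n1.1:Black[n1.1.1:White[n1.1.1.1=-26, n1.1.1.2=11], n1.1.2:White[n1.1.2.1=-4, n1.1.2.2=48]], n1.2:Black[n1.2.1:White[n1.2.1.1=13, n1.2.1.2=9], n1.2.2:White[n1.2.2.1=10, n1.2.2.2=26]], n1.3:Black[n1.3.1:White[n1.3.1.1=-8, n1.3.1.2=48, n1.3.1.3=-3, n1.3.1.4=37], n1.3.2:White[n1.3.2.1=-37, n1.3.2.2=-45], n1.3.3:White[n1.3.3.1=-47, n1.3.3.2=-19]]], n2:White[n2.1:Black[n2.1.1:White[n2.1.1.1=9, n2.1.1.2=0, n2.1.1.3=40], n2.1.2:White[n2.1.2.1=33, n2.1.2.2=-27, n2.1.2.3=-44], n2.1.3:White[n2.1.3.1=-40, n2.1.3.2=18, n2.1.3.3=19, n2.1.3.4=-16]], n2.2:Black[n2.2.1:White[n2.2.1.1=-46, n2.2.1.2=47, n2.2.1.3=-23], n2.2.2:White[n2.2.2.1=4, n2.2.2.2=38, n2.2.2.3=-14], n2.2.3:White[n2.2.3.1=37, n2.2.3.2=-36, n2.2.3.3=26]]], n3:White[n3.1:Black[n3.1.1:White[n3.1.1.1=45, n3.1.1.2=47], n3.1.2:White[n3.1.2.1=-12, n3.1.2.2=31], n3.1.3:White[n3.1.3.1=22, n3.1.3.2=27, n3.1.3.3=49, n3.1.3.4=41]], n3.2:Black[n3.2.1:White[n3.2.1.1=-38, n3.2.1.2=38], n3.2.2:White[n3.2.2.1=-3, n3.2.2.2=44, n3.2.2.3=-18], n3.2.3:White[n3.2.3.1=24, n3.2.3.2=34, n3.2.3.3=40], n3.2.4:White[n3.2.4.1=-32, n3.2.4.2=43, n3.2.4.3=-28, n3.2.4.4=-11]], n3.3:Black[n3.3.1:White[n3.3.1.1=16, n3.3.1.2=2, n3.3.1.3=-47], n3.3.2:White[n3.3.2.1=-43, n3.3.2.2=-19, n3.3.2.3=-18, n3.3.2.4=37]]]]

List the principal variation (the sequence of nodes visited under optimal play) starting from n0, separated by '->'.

n1.1.1 (White): max(-26, 11) = 11
n1.1.2 (White): max(-4, 48) = 48
n1.1 (Black): min(11, 48) = 11
n1.2.1 (White): max(13, 9) = 13
n1.2.2 (White): max(10, 26) = 26
n1.2 (Black): min(13, 26) = 13
n1.3.1 (White): max(-8, 48, -3, 37) = 48
n1.3.2 (White): max(-37, -45) = -37
n1.3.3 (White): max(-47, -19) = -19
n1.3 (Black): min(48, -37, -19) = -37
n1 (White): max(11, 13, -37) = 13
n2.1.1 (White): max(9, 0, 40) = 40
n2.1.2 (White): max(33, -27, -44) = 33
n2.1.3 (White): max(-40, 18, 19, -16) = 19
n2.1 (Black): min(40, 33, 19) = 19
n2.2.1 (White): max(-46, 47, -23) = 47
n2.2.2 (White): max(4, 38, -14) = 38
n2.2.3 (White): max(37, -36, 26) = 37
n2.2 (Black): min(47, 38, 37) = 37
n2 (White): max(19, 37) = 37
n3.1.1 (White): max(45, 47) = 47
n3.1.2 (White): max(-12, 31) = 31
n3.1.3 (White): max(22, 27, 49, 41) = 49
n3.1 (Black): min(47, 31, 49) = 31
n3.2.1 (White): max(-38, 38) = 38
n3.2.2 (White): max(-3, 44, -18) = 44
n3.2.3 (White): max(24, 34, 40) = 40
n3.2.4 (White): max(-32, 43, -28, -11) = 43
n3.2 (Black): min(38, 44, 40, 43) = 38
n3.3.1 (White): max(16, 2, -47) = 16
n3.3.2 (White): max(-43, -19, -18, 37) = 37
n3.3 (Black): min(16, 37) = 16
n3 (White): max(31, 38, 16) = 38
n0 (Black): min(13, 37, 38) = 13
At n0, Black picks n1 (lowest: 13).
At n1, White picks n1.2 (highest: 13).
At n1.2, Black picks n1.2.1 (lowest: 13).
At n1.2.1, White picks n1.2.1.1 (highest: 13).
Terminal value 13.

n0 -> n1 -> n1.2 -> n1.2.1 -> n1.2.1.1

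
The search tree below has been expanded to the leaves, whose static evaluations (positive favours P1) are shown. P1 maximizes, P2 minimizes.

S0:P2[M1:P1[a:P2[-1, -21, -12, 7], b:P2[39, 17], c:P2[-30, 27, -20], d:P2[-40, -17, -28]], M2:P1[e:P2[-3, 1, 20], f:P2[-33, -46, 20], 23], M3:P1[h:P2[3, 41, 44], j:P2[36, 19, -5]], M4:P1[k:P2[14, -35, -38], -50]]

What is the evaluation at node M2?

e (P2): min(-3, 1, 20) = -3
f (P2): min(-33, -46, 20) = -46
M2 (P1): max(-3, -46, 23) = 23

23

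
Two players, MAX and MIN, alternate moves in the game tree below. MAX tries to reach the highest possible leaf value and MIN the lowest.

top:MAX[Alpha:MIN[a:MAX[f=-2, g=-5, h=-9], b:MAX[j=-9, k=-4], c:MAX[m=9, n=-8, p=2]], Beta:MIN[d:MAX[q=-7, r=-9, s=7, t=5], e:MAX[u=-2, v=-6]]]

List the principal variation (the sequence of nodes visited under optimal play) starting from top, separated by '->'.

top -> Beta -> e -> u

a (MAX): max(-2, -5, -9) = -2
b (MAX): max(-9, -4) = -4
c (MAX): max(9, -8, 2) = 9
Alpha (MIN): min(-2, -4, 9) = -4
d (MAX): max(-7, -9, 7, 5) = 7
e (MAX): max(-2, -6) = -2
Beta (MIN): min(7, -2) = -2
top (MAX): max(-4, -2) = -2
At top, MAX picks Beta (highest: -2).
At Beta, MIN picks e (lowest: -2).
At e, MAX picks u (highest: -2).
Terminal value -2.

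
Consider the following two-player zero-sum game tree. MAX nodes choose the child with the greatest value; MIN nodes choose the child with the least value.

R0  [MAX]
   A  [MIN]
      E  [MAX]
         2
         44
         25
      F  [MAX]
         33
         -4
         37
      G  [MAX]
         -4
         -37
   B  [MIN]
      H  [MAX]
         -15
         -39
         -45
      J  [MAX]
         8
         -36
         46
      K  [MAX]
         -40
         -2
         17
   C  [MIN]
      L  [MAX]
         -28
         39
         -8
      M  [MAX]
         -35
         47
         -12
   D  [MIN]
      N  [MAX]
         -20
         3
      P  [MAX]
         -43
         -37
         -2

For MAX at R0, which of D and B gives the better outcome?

D

N (MAX): max(-20, 3) = 3
P (MAX): max(-43, -37, -2) = -2
D (MIN): min(3, -2) = -2
H (MAX): max(-15, -39, -45) = -15
J (MAX): max(8, -36, 46) = 46
K (MAX): max(-40, -2, 17) = 17
B (MIN): min(-15, 46, 17) = -15
MAX prefers the higher value; D=-2, B=-15. D is better since -2 > -15.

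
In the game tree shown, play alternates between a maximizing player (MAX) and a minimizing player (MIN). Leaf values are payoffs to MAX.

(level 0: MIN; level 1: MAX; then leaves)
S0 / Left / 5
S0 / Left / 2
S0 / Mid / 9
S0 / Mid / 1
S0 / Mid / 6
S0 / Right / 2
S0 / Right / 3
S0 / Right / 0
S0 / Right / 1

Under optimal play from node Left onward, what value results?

5

Left (MAX): max(5, 2) = 5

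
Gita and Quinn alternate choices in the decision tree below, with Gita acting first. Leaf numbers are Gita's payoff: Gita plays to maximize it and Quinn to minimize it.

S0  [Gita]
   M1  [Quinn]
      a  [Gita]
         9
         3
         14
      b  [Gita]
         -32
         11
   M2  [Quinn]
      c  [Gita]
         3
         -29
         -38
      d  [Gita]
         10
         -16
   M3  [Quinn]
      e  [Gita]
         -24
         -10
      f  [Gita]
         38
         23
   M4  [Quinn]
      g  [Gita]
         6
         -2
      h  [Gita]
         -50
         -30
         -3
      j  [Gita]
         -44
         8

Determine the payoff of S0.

a (Gita): max(9, 3, 14) = 14
b (Gita): max(-32, 11) = 11
M1 (Quinn): min(14, 11) = 11
c (Gita): max(3, -29, -38) = 3
d (Gita): max(10, -16) = 10
M2 (Quinn): min(3, 10) = 3
e (Gita): max(-24, -10) = -10
f (Gita): max(38, 23) = 38
M3 (Quinn): min(-10, 38) = -10
g (Gita): max(6, -2) = 6
h (Gita): max(-50, -30, -3) = -3
j (Gita): max(-44, 8) = 8
M4 (Quinn): min(6, -3, 8) = -3
S0 (Gita): max(11, 3, -10, -3) = 11

11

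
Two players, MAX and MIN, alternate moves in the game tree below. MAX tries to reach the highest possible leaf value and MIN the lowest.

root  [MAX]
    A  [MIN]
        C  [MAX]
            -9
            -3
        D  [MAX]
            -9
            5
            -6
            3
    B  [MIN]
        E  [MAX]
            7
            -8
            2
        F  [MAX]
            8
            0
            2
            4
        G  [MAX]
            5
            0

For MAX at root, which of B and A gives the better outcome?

B

E (MAX): max(7, -8, 2) = 7
F (MAX): max(8, 0, 2, 4) = 8
G (MAX): max(5, 0) = 5
B (MIN): min(7, 8, 5) = 5
C (MAX): max(-9, -3) = -3
D (MAX): max(-9, 5, -6, 3) = 5
A (MIN): min(-3, 5) = -3
MAX prefers the higher value; B=5, A=-3. B is better since 5 > -3.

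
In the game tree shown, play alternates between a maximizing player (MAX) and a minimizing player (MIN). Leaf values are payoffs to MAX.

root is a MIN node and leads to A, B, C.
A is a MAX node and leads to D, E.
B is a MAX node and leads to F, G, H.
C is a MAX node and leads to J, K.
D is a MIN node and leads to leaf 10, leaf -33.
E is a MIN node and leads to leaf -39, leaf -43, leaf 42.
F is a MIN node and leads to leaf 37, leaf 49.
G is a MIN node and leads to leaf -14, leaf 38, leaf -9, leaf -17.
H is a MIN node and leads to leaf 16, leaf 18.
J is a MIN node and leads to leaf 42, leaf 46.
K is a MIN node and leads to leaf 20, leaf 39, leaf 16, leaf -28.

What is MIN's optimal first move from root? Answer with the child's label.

D (MIN): min(10, -33) = -33
E (MIN): min(-39, -43, 42) = -43
A (MAX): max(-33, -43) = -33
F (MIN): min(37, 49) = 37
G (MIN): min(-14, 38, -9, -17) = -17
H (MIN): min(16, 18) = 16
B (MAX): max(37, -17, 16) = 37
J (MIN): min(42, 46) = 42
K (MIN): min(20, 39, 16, -28) = -28
C (MAX): max(42, -28) = 42
root (MIN): min(-33, 37, 42) = -33
MIN at root wants the lowest of {A=-33, B=37, C=42}, so chooses A.

A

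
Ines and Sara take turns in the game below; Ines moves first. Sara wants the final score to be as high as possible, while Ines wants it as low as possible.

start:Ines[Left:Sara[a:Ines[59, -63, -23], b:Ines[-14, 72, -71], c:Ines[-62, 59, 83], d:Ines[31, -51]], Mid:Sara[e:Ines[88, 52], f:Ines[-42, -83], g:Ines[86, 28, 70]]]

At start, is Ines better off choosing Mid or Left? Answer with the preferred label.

e (Ines): min(88, 52) = 52
f (Ines): min(-42, -83) = -83
g (Ines): min(86, 28, 70) = 28
Mid (Sara): max(52, -83, 28) = 52
a (Ines): min(59, -63, -23) = -63
b (Ines): min(-14, 72, -71) = -71
c (Ines): min(-62, 59, 83) = -62
d (Ines): min(31, -51) = -51
Left (Sara): max(-63, -71, -62, -51) = -51
Ines prefers the lower value; Mid=52, Left=-51. Left is better since -51 < 52.

Left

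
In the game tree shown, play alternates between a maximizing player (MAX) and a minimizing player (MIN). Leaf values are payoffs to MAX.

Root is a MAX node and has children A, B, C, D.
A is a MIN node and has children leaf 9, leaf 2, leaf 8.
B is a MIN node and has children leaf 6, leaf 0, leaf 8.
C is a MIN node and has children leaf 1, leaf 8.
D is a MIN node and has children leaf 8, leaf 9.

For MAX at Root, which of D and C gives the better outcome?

D

D (MIN): min(8, 9) = 8
C (MIN): min(1, 8) = 1
MAX prefers the higher value; D=8, C=1. D is better since 8 > 1.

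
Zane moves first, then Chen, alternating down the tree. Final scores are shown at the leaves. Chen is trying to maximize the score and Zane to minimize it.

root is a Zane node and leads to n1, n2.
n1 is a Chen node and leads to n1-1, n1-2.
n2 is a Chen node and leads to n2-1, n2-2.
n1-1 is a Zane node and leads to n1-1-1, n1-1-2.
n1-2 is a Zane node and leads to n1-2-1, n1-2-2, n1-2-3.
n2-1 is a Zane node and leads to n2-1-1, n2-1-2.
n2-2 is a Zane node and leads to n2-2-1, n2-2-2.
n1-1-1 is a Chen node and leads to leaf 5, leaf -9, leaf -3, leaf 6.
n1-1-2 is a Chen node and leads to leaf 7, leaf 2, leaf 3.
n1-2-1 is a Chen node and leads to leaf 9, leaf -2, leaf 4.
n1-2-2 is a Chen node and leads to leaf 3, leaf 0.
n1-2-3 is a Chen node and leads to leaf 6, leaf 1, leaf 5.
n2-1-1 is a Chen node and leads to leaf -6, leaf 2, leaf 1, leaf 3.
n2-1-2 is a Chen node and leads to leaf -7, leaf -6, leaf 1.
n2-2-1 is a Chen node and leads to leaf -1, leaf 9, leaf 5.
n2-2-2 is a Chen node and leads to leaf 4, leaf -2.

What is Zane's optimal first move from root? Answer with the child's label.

n2

n1-1-1 (Chen): max(5, -9, -3, 6) = 6
n1-1-2 (Chen): max(7, 2, 3) = 7
n1-1 (Zane): min(6, 7) = 6
n1-2-1 (Chen): max(9, -2, 4) = 9
n1-2-2 (Chen): max(3, 0) = 3
n1-2-3 (Chen): max(6, 1, 5) = 6
n1-2 (Zane): min(9, 3, 6) = 3
n1 (Chen): max(6, 3) = 6
n2-1-1 (Chen): max(-6, 2, 1, 3) = 3
n2-1-2 (Chen): max(-7, -6, 1) = 1
n2-1 (Zane): min(3, 1) = 1
n2-2-1 (Chen): max(-1, 9, 5) = 9
n2-2-2 (Chen): max(4, -2) = 4
n2-2 (Zane): min(9, 4) = 4
n2 (Chen): max(1, 4) = 4
root (Zane): min(6, 4) = 4
Zane at root wants the lowest of {n1=6, n2=4}, so chooses n2.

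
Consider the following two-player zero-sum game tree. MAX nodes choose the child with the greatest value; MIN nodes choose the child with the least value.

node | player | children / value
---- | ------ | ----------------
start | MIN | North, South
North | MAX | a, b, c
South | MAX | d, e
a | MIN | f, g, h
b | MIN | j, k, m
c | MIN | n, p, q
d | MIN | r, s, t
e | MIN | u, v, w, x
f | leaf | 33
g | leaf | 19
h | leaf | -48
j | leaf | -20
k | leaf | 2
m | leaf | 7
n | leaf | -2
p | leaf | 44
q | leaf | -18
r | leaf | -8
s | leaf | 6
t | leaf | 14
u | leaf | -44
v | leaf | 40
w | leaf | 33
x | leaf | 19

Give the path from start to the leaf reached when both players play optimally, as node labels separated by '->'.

start -> North -> c -> q

a (MIN): min(33, 19, -48) = -48
b (MIN): min(-20, 2, 7) = -20
c (MIN): min(-2, 44, -18) = -18
North (MAX): max(-48, -20, -18) = -18
d (MIN): min(-8, 6, 14) = -8
e (MIN): min(-44, 40, 33, 19) = -44
South (MAX): max(-8, -44) = -8
start (MIN): min(-18, -8) = -18
At start, MIN picks North (lowest: -18).
At North, MAX picks c (highest: -18).
At c, MIN picks q (lowest: -18).
Terminal value -18.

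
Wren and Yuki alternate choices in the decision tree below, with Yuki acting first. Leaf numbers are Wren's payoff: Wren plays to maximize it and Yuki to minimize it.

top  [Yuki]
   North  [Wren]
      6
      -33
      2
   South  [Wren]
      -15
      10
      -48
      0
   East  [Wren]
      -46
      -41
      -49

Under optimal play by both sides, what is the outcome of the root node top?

North (Wren): max(6, -33, 2) = 6
South (Wren): max(-15, 10, -48, 0) = 10
East (Wren): max(-46, -41, -49) = -41
top (Yuki): min(6, 10, -41) = -41

-41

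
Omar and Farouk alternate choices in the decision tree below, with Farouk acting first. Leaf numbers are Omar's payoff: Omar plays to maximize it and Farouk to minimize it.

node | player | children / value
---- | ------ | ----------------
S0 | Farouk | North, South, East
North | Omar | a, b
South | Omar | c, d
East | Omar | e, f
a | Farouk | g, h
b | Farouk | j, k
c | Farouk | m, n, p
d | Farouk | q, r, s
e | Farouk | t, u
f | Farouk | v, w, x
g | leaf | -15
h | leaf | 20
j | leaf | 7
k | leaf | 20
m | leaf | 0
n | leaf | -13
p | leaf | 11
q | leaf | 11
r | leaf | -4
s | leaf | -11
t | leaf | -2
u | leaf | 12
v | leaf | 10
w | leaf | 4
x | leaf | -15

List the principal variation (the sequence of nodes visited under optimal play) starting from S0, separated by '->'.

a (Farouk): min(-15, 20) = -15
b (Farouk): min(7, 20) = 7
North (Omar): max(-15, 7) = 7
c (Farouk): min(0, -13, 11) = -13
d (Farouk): min(11, -4, -11) = -11
South (Omar): max(-13, -11) = -11
e (Farouk): min(-2, 12) = -2
f (Farouk): min(10, 4, -15) = -15
East (Omar): max(-2, -15) = -2
S0 (Farouk): min(7, -11, -2) = -11
At S0, Farouk picks South (lowest: -11).
At South, Omar picks d (highest: -11).
At d, Farouk picks s (lowest: -11).
Terminal value -11.

S0 -> South -> d -> s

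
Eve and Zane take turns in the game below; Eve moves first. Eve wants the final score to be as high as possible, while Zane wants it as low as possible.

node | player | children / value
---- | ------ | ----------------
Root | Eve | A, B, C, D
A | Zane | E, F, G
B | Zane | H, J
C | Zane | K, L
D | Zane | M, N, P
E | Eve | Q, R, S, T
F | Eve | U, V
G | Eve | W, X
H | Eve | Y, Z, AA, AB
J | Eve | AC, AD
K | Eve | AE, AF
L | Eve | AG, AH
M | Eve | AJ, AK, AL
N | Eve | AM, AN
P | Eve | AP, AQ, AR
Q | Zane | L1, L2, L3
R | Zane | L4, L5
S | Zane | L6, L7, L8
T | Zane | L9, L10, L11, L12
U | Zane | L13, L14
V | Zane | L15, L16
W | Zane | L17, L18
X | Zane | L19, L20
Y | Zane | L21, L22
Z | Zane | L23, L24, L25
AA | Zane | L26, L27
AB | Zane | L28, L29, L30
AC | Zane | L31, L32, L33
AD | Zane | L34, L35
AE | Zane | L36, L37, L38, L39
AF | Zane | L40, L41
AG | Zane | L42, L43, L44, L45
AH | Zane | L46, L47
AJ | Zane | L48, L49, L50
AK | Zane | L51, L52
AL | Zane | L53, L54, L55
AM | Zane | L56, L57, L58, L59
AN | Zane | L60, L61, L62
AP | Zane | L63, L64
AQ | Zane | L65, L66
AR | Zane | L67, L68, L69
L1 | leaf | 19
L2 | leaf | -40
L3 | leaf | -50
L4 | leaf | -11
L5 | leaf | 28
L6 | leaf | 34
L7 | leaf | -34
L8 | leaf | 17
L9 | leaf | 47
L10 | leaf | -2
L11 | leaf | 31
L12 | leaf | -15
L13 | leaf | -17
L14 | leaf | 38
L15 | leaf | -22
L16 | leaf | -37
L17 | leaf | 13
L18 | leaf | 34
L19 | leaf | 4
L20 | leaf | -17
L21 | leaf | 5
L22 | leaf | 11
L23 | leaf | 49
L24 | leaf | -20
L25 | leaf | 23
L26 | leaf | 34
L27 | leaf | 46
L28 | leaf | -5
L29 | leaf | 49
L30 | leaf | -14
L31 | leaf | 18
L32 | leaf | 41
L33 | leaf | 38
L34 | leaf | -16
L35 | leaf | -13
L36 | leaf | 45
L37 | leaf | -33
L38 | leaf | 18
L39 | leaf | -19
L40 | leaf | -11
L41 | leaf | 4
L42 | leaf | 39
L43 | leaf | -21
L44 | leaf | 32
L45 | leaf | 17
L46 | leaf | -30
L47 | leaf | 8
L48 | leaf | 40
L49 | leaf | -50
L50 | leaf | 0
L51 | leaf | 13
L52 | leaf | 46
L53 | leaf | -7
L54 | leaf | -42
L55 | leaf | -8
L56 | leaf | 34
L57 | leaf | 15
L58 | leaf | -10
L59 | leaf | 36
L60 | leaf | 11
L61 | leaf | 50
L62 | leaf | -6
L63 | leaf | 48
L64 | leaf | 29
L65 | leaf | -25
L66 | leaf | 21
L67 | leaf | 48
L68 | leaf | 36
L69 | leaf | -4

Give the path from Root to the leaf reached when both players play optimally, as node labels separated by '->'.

Root -> B -> J -> AC -> L31

Q (Zane): min(19, -40, -50) = -50
R (Zane): min(-11, 28) = -11
S (Zane): min(34, -34, 17) = -34
T (Zane): min(47, -2, 31, -15) = -15
E (Eve): max(-50, -11, -34, -15) = -11
U (Zane): min(-17, 38) = -17
V (Zane): min(-22, -37) = -37
F (Eve): max(-17, -37) = -17
W (Zane): min(13, 34) = 13
X (Zane): min(4, -17) = -17
G (Eve): max(13, -17) = 13
A (Zane): min(-11, -17, 13) = -17
Y (Zane): min(5, 11) = 5
Z (Zane): min(49, -20, 23) = -20
AA (Zane): min(34, 46) = 34
AB (Zane): min(-5, 49, -14) = -14
H (Eve): max(5, -20, 34, -14) = 34
AC (Zane): min(18, 41, 38) = 18
AD (Zane): min(-16, -13) = -16
J (Eve): max(18, -16) = 18
B (Zane): min(34, 18) = 18
AE (Zane): min(45, -33, 18, -19) = -33
AF (Zane): min(-11, 4) = -11
K (Eve): max(-33, -11) = -11
AG (Zane): min(39, -21, 32, 17) = -21
AH (Zane): min(-30, 8) = -30
L (Eve): max(-21, -30) = -21
C (Zane): min(-11, -21) = -21
AJ (Zane): min(40, -50, 0) = -50
AK (Zane): min(13, 46) = 13
AL (Zane): min(-7, -42, -8) = -42
M (Eve): max(-50, 13, -42) = 13
AM (Zane): min(34, 15, -10, 36) = -10
AN (Zane): min(11, 50, -6) = -6
N (Eve): max(-10, -6) = -6
AP (Zane): min(48, 29) = 29
AQ (Zane): min(-25, 21) = -25
AR (Zane): min(48, 36, -4) = -4
P (Eve): max(29, -25, -4) = 29
D (Zane): min(13, -6, 29) = -6
Root (Eve): max(-17, 18, -21, -6) = 18
At Root, Eve picks B (highest: 18).
At B, Zane picks J (lowest: 18).
At J, Eve picks AC (highest: 18).
At AC, Zane picks L31 (lowest: 18).
Terminal value 18.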